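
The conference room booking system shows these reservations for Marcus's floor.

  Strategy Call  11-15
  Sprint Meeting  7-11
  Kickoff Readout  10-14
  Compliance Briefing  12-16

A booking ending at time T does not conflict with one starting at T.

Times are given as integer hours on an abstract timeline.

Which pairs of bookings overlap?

Sorted by start: Sprint Meeting, Kickoff Readout, Strategy Call, Compliance Briefing.
Kickoff Readout starts before Sprint Meeting ends → Sprint Meeting and Kickoff Readout overlap.
Strategy Call starts exactly when Sprint Meeting ends (back-to-back, no overlap) — done with Sprint Meeting.
Strategy Call starts before Kickoff Readout ends → Kickoff Readout and Strategy Call overlap.
Compliance Briefing starts before Kickoff Readout ends → Kickoff Readout and Compliance Briefing overlap.
Compliance Briefing starts before Strategy Call ends → Strategy Call and Compliance Briefing overlap.

Compliance Briefing & Kickoff Readout, Compliance Briefing & Strategy Call, Kickoff Readout & Sprint Meeting, Kickoff Readout & Strategy Call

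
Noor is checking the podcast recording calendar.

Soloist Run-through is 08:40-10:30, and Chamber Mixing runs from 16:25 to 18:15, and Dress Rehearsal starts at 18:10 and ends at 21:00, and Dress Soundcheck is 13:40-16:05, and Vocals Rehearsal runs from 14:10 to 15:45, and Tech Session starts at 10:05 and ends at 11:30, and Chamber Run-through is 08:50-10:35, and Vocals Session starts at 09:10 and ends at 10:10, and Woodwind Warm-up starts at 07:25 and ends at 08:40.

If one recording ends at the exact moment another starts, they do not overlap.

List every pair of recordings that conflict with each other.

Chamber Mixing & Dress Rehearsal, Chamber Run-through & Soloist Run-through, Chamber Run-through & Tech Session, Chamber Run-through & Vocals Session, Dress Soundcheck & Vocals Rehearsal, Soloist Run-through & Tech Session, Soloist Run-through & Vocals Session, Tech Session & Vocals Session

Sorted by start: Woodwind Warm-up, Soloist Run-through, Chamber Run-through, Vocals Session, Tech Session, Dress Soundcheck, Vocals Rehearsal, Chamber Mixing, Dress Rehearsal.
Soloist Run-through starts exactly when Woodwind Warm-up ends (back-to-back, no overlap); Woodwind Warm-up is clear from here.
Chamber Run-through starts before Soloist Run-through ends → Soloist Run-through and Chamber Run-through overlap.
Vocals Session starts before Soloist Run-through ends → Soloist Run-through and Vocals Session overlap.
Tech Session starts before Soloist Run-through ends → Soloist Run-through and Tech Session overlap.
Dress Soundcheck starts after Soloist Run-through ends; Soloist Run-through is clear from here.
Vocals Session starts before Chamber Run-through ends → Chamber Run-through and Vocals Session overlap.
Tech Session starts before Chamber Run-through ends → Chamber Run-through and Tech Session overlap.
Dress Soundcheck starts after Chamber Run-through ends; Chamber Run-through is clear from here.
Tech Session starts before Vocals Session ends → Vocals Session and Tech Session overlap.
Dress Soundcheck starts after Vocals Session ends; Vocals Session is clear from here.
Dress Soundcheck starts after Tech Session ends; Tech Session is clear from here.
Vocals Rehearsal starts before Dress Soundcheck ends → Dress Soundcheck and Vocals Rehearsal overlap.
Chamber Mixing starts after Dress Soundcheck ends; Dress Soundcheck is clear from here.
Chamber Mixing starts after Vocals Rehearsal ends; Vocals Rehearsal is clear from here.
Dress Rehearsal starts before Chamber Mixing ends → Chamber Mixing and Dress Rehearsal overlap.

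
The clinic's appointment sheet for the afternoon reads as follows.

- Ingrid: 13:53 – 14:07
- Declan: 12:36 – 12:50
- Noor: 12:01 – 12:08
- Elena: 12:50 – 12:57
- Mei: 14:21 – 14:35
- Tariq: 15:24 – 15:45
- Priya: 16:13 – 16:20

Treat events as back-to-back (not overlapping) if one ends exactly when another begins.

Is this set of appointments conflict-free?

Check each pair: they overlap iff neither finishes before the other starts.
Sorted by start: Noor, Declan, Elena, Ingrid, Mei, Tariq, Priya.
Declan starts after Noor ends, so Noor has no further overlaps.
Elena starts exactly when Declan ends (back-to-back, no overlap), so Declan has no further overlaps.
Ingrid starts after Elena ends, so Elena has no further overlaps.
Mei starts after Ingrid ends, so Ingrid has no further overlaps.
Tariq starts after Mei ends, so Mei has no further overlaps.
Priya starts after Tariq ends.
Every pair is clear; the schedule has no overlaps.

Yes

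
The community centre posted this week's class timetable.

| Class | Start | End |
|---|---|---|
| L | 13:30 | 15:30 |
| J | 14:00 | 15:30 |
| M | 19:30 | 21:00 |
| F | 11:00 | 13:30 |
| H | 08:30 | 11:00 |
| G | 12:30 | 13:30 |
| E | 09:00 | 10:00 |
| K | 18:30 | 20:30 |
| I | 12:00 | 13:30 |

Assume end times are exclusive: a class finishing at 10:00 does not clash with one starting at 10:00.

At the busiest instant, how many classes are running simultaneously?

3

Walk through starts and ends in time order (an end at T is processed before a start at T):
08:30 start H → 1
09:00 start E → 2
10:00 end E → 1
11:00 end H → 0
11:00 start F → 1
12:00 start I → 2
12:30 start G → 3
13:30 end F → 2
13:30 end G → 1
13:30 end I → 0
13:30 start L → 1
14:00 start J → 2
15:30 end J → 1
15:30 end L → 0
18:30 start K → 1
19:30 start M → 2
20:30 end K → 1
21:00 end M → 0
Peak is 3, at 12:30 (F, G, I).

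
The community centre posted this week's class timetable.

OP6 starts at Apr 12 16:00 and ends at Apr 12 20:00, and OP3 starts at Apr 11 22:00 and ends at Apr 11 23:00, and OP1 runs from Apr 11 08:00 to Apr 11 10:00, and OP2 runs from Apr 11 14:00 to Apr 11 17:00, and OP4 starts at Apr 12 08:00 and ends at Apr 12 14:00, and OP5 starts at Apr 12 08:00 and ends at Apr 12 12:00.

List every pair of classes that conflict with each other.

OP4 & OP5

Sorted by start: OP1, OP2, OP3, OP4, OP5, OP6.
OP2 starts after OP1 ends, so OP1 has no further overlaps.
OP3 starts after OP2 ends, so OP2 has no further overlaps.
OP4 starts after OP3 ends, so OP3 has no further overlaps.
OP5 starts before OP4 ends → OP4 and OP5 overlap.
OP6 starts after OP4 ends.
OP6 starts after OP5 ends.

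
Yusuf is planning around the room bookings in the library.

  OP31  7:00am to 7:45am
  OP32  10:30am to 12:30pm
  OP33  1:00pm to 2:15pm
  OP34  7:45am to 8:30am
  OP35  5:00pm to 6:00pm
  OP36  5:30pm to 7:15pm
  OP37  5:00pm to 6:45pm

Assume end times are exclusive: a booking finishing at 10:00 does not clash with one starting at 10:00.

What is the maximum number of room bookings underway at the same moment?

3

Sweep the timeline, counting +1 at each start and −1 at each end (ends before starts at a tie):
7:00am start OP31 → 1
7:45am end OP31 → 0
7:45am start OP34 → 1
8:30am end OP34 → 0
10:30am start OP32 → 1
12:30pm end OP32 → 0
1:00pm start OP33 → 1
2:15pm end OP33 → 0
5:00pm start OP35 → 1
5:00pm start OP37 → 2
5:30pm start OP36 → 3
6:00pm end OP35 → 2
6:45pm end OP37 → 1
7:15pm end OP36 → 0
Peak is 3, at 5:30pm (OP35, OP36, OP37).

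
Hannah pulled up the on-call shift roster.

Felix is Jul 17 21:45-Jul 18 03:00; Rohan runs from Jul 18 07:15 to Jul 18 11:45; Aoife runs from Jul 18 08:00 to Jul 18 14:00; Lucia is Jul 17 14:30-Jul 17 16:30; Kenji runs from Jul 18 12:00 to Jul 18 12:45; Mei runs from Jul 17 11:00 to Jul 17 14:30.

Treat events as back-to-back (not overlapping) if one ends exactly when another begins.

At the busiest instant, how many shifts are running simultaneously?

Sweep the timeline, counting +1 at each start and −1 at each end (ends before starts at a tie):
Jul 17 11:00 start Mei → 1
Jul 17 14:30 end Mei → 0
Jul 17 14:30 start Lucia → 1
Jul 17 16:30 end Lucia → 0
Jul 17 21:45 start Felix → 1
Jul 18 03:00 end Felix → 0
Jul 18 07:15 start Rohan → 1
Jul 18 08:00 start Aoife → 2
Jul 18 11:45 end Rohan → 1
Jul 18 12:00 start Kenji → 2
Jul 18 12:45 end Kenji → 1
Jul 18 14:00 end Aoife → 0
Peak is 2, at Jul 18 08:00 (Aoife, Rohan).

2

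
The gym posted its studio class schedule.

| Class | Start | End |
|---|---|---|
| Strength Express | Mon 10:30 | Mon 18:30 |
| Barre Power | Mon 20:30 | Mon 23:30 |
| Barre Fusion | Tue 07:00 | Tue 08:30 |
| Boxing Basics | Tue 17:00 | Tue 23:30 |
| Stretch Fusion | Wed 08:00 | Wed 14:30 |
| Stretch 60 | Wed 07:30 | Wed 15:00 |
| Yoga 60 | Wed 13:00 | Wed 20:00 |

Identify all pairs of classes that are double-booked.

Sorted by start: Strength Express, Barre Power, Barre Fusion, Boxing Basics, Stretch 60, Stretch Fusion, Yoga 60.
Barre Power starts after Strength Express ends, so Strength Express has no further overlaps.
Barre Fusion starts after Barre Power ends, so Barre Power has no further overlaps.
Boxing Basics starts after Barre Fusion ends, so Barre Fusion has no further overlaps.
Stretch 60 starts after Boxing Basics ends, so Boxing Basics has no further overlaps.
Stretch Fusion starts before Stretch 60 ends → Stretch 60 and Stretch Fusion overlap.
Yoga 60 starts before Stretch 60 ends → Stretch 60 and Yoga 60 overlap.
Yoga 60 starts before Stretch Fusion ends → Stretch Fusion and Yoga 60 overlap.

Stretch 60 & Stretch Fusion, Stretch 60 & Yoga 60, Stretch Fusion & Yoga 60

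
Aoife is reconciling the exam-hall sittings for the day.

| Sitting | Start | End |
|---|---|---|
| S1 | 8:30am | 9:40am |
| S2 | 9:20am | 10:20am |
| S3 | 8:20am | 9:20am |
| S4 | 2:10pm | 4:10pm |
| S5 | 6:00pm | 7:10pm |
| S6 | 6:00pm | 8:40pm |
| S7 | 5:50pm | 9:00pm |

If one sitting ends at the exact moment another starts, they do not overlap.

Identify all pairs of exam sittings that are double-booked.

S1 & S2, S1 & S3, S5 & S6, S5 & S7, S6 & S7

Check each pair: they overlap iff neither finishes before the other starts.
Sorted by start: S3, S1, S2, S4, S7, S5, S6.
S1 starts before S3 ends → S3 and S1 overlap.
S2 starts exactly when S3 ends (back-to-back, no overlap); S3 is clear from here.
S2 starts before S1 ends → S1 and S2 overlap.
S4 starts after S1 ends; S1 is clear from here.
S4 starts after S2 ends; S2 is clear from here.
S7 starts after S4 ends; S4 is clear from here.
S5 starts before S7 ends → S7 and S5 overlap.
S6 starts before S7 ends → S7 and S6 overlap.
S6 starts before S5 ends → S5 and S6 overlap.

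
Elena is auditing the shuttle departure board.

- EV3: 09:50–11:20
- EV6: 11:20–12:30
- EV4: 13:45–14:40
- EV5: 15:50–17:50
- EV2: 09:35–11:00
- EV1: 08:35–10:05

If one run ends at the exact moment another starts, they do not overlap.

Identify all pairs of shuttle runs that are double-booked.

EV1 & EV2, EV1 & EV3, EV2 & EV3

Sorted by start: EV1, EV2, EV3, EV6, EV4, EV5.
EV2 starts before EV1 ends → EV1 and EV2 overlap.
EV3 starts before EV1 ends → EV1 and EV3 overlap.
EV6 starts after EV1 ends, so EV1 has no further overlaps.
EV3 starts before EV2 ends → EV2 and EV3 overlap.
EV6 starts after EV2 ends, so EV2 has no further overlaps.
EV6 starts exactly when EV3 ends (back-to-back, no overlap), so EV3 has no further overlaps.
EV4 starts after EV6 ends, so EV6 has no further overlaps.
EV5 starts after EV4 ends.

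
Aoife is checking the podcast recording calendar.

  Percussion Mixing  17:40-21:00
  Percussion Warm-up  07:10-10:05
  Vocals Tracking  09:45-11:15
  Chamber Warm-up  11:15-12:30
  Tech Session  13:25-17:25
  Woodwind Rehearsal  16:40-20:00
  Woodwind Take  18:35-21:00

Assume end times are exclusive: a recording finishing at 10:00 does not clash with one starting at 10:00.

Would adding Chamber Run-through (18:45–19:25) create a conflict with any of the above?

Yes — it overlaps Percussion Mixing, Woodwind Rehearsal, Woodwind Take

Percussion Warm-up: ends 10:05 at or before Chamber Run-through starts 18:45 → clear.
Vocals Tracking: ends 11:15 at or before Chamber Run-through starts 18:45 → clear.
Chamber Warm-up: ends 12:30 at or before Chamber Run-through starts 18:45 → clear.
Tech Session: ends 17:25 at or before Chamber Run-through starts 18:45 → clear.
Woodwind Rehearsal: starts 16:40 before Chamber Run-through ends 19:25, and ends 20:00 after Chamber Run-through starts 18:45 → overlap.
Percussion Mixing: starts 17:40 before Chamber Run-through ends 19:25, and ends 21:00 after Chamber Run-through starts 18:45 → overlap.
Woodwind Take: starts 18:35 before Chamber Run-through ends 19:25, and ends 21:00 after Chamber Run-through starts 18:45 → overlap.
Chamber Run-through overlaps Woodwind Rehearsal, Percussion Mixing, Woodwind Take.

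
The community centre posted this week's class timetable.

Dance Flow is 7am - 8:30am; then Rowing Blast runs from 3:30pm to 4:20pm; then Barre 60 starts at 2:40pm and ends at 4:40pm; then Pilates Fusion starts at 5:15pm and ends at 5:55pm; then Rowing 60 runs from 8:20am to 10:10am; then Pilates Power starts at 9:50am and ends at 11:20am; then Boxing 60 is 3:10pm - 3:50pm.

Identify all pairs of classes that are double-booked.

Two intervals overlap when each starts before the other ends.
Sorted by start: Dance Flow, Rowing 60, Pilates Power, Barre 60, Boxing 60, Rowing Blast, Pilates Fusion.
Rowing 60 starts before Dance Flow ends → Dance Flow and Rowing 60 overlap.
Pilates Power starts after Dance Flow ends, so Dance Flow has no further overlaps.
Pilates Power starts before Rowing 60 ends → Rowing 60 and Pilates Power overlap.
Barre 60 starts after Rowing 60 ends, so Rowing 60 has no further overlaps.
Barre 60 starts after Pilates Power ends, so Pilates Power has no further overlaps.
Boxing 60 starts before Barre 60 ends → Barre 60 and Boxing 60 overlap.
Rowing Blast starts before Barre 60 ends → Barre 60 and Rowing Blast overlap.
Pilates Fusion starts after Barre 60 ends.
Rowing Blast starts before Boxing 60 ends → Boxing 60 and Rowing Blast overlap.
Pilates Fusion starts after Boxing 60 ends.
Pilates Fusion starts after Rowing Blast ends.

Barre 60 & Boxing 60, Barre 60 & Rowing Blast, Boxing 60 & Rowing Blast, Dance Flow & Rowing 60, Pilates Power & Rowing 60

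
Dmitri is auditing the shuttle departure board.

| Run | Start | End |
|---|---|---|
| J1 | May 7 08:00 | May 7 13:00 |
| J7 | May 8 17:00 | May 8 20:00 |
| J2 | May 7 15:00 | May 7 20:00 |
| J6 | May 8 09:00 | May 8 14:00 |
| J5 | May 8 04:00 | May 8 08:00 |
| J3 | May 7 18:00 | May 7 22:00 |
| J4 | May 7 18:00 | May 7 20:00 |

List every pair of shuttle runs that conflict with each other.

Sorted by start: J1, J2, J3, J4, J5, J6, J7.
J2 starts after J1 ends; J1 is clear from here.
J3 starts before J2 ends → J2 and J3 overlap.
J4 starts before J2 ends → J2 and J4 overlap.
J5 starts after J2 ends; J2 is clear from here.
J4 starts before J3 ends → J3 and J4 overlap.
J5 starts after J3 ends; J3 is clear from here.
J5 starts after J4 ends; J4 is clear from here.
J6 starts after J5 ends; J5 is clear from here.
J7 starts after J6 ends.

J2 & J3, J2 & J4, J3 & J4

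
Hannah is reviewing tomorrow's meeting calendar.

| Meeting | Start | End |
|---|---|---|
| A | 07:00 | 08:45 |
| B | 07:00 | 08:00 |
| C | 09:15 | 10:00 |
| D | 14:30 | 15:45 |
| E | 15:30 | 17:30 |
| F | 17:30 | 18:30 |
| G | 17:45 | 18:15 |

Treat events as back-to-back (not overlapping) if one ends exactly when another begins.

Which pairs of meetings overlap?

A & B, D & E, F & G

Sorted by start: A, B, C, D, E, F, G.
B starts before A ends → A and B overlap.
C starts after A ends, so A has no further overlaps.
C starts after B ends, so B has no further overlaps.
D starts after C ends, so C has no further overlaps.
E starts before D ends → D and E overlap.
F starts after D ends, so D has no further overlaps.
F starts exactly when E ends (back-to-back, no overlap), so E has no further overlaps.
G starts before F ends → F and G overlap.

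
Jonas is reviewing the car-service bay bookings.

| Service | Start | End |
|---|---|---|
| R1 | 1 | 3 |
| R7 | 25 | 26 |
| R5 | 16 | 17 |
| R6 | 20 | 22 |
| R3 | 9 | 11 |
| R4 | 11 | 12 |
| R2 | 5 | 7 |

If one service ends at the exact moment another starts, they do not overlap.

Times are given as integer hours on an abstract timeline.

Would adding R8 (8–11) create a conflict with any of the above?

R1: ends 3 at or before R8 starts 8 → clear.
R2: ends 7 at or before R8 starts 8 → clear.
R3: starts 9 before R8 ends 11, and ends 11 after R8 starts 8 → overlap.
R4: starts 11 at or after R8 ends 11 → clear.
R5: starts 16 at or after R8 ends 11 → clear.
R6: starts 20 at or after R8 ends 11 → clear.
R7: starts 25 at or after R8 ends 11 → clear.
R8 overlaps R3.

Yes — it overlaps R3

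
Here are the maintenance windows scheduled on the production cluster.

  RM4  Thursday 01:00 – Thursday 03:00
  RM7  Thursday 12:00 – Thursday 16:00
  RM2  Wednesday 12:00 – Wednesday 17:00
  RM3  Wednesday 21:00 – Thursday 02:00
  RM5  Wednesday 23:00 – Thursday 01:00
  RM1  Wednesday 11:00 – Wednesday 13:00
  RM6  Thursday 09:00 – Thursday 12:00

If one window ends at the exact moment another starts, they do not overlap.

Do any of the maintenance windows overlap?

Sorted by start: RM1, RM2, RM3, RM5, RM4, RM6, RM7.
RM2 starts before RM1 ends → RM1 and RM2 overlap.
That's a conflict, so the schedule is not conflict-free.

Yes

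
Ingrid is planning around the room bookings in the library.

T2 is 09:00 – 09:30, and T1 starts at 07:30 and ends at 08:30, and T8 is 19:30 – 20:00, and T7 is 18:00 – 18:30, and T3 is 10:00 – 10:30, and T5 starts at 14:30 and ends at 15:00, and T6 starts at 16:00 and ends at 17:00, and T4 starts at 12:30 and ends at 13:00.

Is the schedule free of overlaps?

Yes

Sorted by start: T1, T2, T3, T4, T5, T6, T7, T8.
T2 starts after T1 ends; T1 is clear from here.
T3 starts after T2 ends; T2 is clear from here.
T4 starts after T3 ends; T3 is clear from here.
T5 starts after T4 ends; T4 is clear from here.
T6 starts after T5 ends; T5 is clear from here.
T7 starts after T6 ends; T6 is clear from here.
T8 starts after T7 ends.
Every pair is clear; the schedule has no overlaps.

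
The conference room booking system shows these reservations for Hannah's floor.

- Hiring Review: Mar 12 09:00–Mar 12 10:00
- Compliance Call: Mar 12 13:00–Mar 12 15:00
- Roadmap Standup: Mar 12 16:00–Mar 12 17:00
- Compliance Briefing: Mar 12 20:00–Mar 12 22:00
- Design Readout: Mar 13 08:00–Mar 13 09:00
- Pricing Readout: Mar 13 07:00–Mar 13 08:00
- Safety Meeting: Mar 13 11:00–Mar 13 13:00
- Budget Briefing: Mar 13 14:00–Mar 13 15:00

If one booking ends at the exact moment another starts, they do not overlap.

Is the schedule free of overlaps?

Sorted by start: Hiring Review, Compliance Call, Roadmap Standup, Compliance Briefing, Pricing Readout, Design Readout, Safety Meeting, Budget Briefing.
Compliance Call starts after Hiring Review ends, so nothing later overlaps Hiring Review either.
Roadmap Standup starts after Compliance Call ends, so nothing later overlaps Compliance Call either.
Compliance Briefing starts after Roadmap Standup ends, so nothing later overlaps Roadmap Standup either.
Pricing Readout starts after Compliance Briefing ends, so nothing later overlaps Compliance Briefing either.
Design Readout starts exactly when Pricing Readout ends (back-to-back, no overlap), so nothing later overlaps Pricing Readout either.
Safety Meeting starts after Design Readout ends, so nothing later overlaps Design Readout either.
Budget Briefing starts after Safety Meeting ends.
Every pair is clear; the schedule has no overlaps.

Yes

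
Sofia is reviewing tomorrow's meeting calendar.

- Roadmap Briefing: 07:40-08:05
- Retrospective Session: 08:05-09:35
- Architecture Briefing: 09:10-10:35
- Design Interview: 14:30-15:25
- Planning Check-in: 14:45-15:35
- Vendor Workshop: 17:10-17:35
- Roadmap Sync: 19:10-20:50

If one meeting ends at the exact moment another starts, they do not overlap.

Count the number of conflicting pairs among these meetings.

Sorted by start: Roadmap Briefing, Retrospective Session, Architecture Briefing, Design Interview, Planning Check-in, Vendor Workshop, Roadmap Sync.
Retrospective Session starts exactly when Roadmap Briefing ends (back-to-back, no overlap), so Roadmap Briefing has no further overlaps.
Architecture Briefing starts before Retrospective Session ends → Retrospective Session and Architecture Briefing overlap.
Design Interview starts after Retrospective Session ends, so Retrospective Session has no further overlaps.
Design Interview starts after Architecture Briefing ends, so Architecture Briefing has no further overlaps.
Planning Check-in starts before Design Interview ends → Design Interview and Planning Check-in overlap.
Vendor Workshop starts after Design Interview ends, so Design Interview has no further overlaps.
Vendor Workshop starts after Planning Check-in ends, so Planning Check-in has no further overlaps.
Roadmap Sync starts after Vendor Workshop ends.
Overlapping pairs: Architecture Briefing & Retrospective Session, Design Interview & Planning Check-in — 2 in total.

2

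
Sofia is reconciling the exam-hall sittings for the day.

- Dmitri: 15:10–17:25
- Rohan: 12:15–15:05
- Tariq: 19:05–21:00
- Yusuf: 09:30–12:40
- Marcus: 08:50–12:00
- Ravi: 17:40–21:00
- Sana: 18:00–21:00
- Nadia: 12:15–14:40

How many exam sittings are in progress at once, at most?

3

Sweep the timeline, counting +1 at each start and −1 at each end (ends before starts at a tie):
08:50 start Marcus → 1
09:30 start Yusuf → 2
12:00 end Marcus → 1
12:15 start Nadia → 2
12:15 start Rohan → 3
12:40 end Yusuf → 2
14:40 end Nadia → 1
15:05 end Rohan → 0
15:10 start Dmitri → 1
17:25 end Dmitri → 0
17:40 start Ravi → 1
18:00 start Sana → 2
19:05 start Tariq → 3
21:00 end Ravi → 2
21:00 end Sana → 1
21:00 end Tariq → 0
Peak is 3, at 12:15 (Nadia, Rohan, Yusuf).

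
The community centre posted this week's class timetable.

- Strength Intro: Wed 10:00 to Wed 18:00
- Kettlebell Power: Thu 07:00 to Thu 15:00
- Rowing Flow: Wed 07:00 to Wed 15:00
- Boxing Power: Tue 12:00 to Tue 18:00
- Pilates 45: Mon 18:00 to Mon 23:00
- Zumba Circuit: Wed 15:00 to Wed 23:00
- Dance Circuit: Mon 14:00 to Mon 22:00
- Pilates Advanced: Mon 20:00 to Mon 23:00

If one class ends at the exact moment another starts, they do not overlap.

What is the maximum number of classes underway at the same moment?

3

Sweep the timeline, counting +1 at each start and −1 at each end (ends before starts at a tie):
Mon 14:00 start Dance Circuit → 1
Mon 18:00 start Pilates 45 → 2
Mon 20:00 start Pilates Advanced → 3
Mon 22:00 end Dance Circuit → 2
Mon 23:00 end Pilates 45 → 1
Mon 23:00 end Pilates Advanced → 0
Tue 12:00 start Boxing Power → 1
Tue 18:00 end Boxing Power → 0
Wed 07:00 start Rowing Flow → 1
Wed 10:00 start Strength Intro → 2
Wed 15:00 end Rowing Flow → 1
Wed 15:00 start Zumba Circuit → 2
Wed 18:00 end Strength Intro → 1
Wed 23:00 end Zumba Circuit → 0
Thu 07:00 start Kettlebell Power → 1
Thu 15:00 end Kettlebell Power → 0
Peak is 3, at Mon 20:00 (Dance Circuit, Pilates 45, Pilates Advanced).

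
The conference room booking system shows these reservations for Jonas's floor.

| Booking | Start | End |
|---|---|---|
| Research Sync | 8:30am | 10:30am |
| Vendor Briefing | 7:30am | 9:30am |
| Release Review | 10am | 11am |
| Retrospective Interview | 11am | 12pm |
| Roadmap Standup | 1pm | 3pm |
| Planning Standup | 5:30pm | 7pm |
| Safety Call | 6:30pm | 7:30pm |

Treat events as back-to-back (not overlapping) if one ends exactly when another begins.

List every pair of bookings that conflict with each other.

Sorted by start: Vendor Briefing, Research Sync, Release Review, Retrospective Interview, Roadmap Standup, Planning Standup, Safety Call.
Research Sync starts before Vendor Briefing ends → Vendor Briefing and Research Sync overlap.
Release Review starts after Vendor Briefing ends; Vendor Briefing is clear from here.
Release Review starts before Research Sync ends → Research Sync and Release Review overlap.
Retrospective Interview starts after Research Sync ends; Research Sync is clear from here.
Retrospective Interview starts exactly when Release Review ends (back-to-back, no overlap); Release Review is clear from here.
Roadmap Standup starts after Retrospective Interview ends; Retrospective Interview is clear from here.
Planning Standup starts after Roadmap Standup ends; Roadmap Standup is clear from here.
Safety Call starts before Planning Standup ends → Planning Standup and Safety Call overlap.

Planning Standup & Safety Call, Release Review & Research Sync, Research Sync & Vendor Briefing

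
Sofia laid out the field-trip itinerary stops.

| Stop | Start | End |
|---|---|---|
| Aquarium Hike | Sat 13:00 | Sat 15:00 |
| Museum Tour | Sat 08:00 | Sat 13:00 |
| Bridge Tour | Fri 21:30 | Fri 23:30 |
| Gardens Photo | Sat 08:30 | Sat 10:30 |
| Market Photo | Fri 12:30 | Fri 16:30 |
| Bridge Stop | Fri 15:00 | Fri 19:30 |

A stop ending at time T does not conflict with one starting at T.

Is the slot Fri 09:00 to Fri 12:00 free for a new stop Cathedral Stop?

Yes — the slot is free

Market Photo: starts Fri 12:30 at or after Cathedral Stop ends Fri 12:00 → clear.
Bridge Stop: starts Fri 15:00 at or after Cathedral Stop ends Fri 12:00 → clear.
Bridge Tour: starts Fri 21:30 at or after Cathedral Stop ends Fri 12:00 → clear.
Museum Tour: starts Sat 08:00 at or after Cathedral Stop ends Fri 12:00 → clear.
Gardens Photo: starts Sat 08:30 at or after Cathedral Stop ends Fri 12:00 → clear.
Aquarium Hike: starts Sat 13:00 at or after Cathedral Stop ends Fri 12:00 → clear.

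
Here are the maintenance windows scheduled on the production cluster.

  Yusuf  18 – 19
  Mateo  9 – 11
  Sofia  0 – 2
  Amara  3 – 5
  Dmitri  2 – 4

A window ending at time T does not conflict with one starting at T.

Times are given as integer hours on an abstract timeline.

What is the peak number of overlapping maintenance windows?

Walk through starts and ends in time order (an end at T is processed before a start at T):
0 start Sofia → 1
2 end Sofia → 0
2 start Dmitri → 1
3 start Amara → 2
4 end Dmitri → 1
5 end Amara → 0
9 start Mateo → 1
11 end Mateo → 0
18 start Yusuf → 1
19 end Yusuf → 0
Peak is 2, at 3 (Amara, Dmitri).

2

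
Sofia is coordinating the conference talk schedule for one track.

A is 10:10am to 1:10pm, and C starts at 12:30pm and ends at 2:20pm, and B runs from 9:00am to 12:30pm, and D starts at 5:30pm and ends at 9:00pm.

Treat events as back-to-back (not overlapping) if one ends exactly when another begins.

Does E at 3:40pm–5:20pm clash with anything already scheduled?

No — it doesn't clash with anything

B: ends 12:30pm at or before E starts 3:40pm → clear.
A: ends 1:10pm at or before E starts 3:40pm → clear.
C: ends 2:20pm at or before E starts 3:40pm → clear.
D: starts 5:30pm at or after E ends 5:20pm → clear.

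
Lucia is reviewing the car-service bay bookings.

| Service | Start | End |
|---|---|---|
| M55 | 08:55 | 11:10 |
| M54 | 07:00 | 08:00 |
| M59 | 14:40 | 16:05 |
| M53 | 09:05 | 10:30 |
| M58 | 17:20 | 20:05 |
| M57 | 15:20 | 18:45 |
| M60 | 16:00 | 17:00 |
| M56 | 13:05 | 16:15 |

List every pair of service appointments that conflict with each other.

Two intervals overlap when each starts before the other ends.
Sorted by start: M54, M55, M53, M56, M59, M57, M60, M58.
M55 starts after M54 ends; M54 is clear from here.
M53 starts before M55 ends → M55 and M53 overlap.
M56 starts after M55 ends; M55 is clear from here.
M56 starts after M53 ends; M53 is clear from here.
M59 starts before M56 ends → M56 and M59 overlap.
M57 starts before M56 ends → M56 and M57 overlap.
M60 starts before M56 ends → M56 and M60 overlap.
M58 starts after M56 ends.
M57 starts before M59 ends → M59 and M57 overlap.
M60 starts before M59 ends → M59 and M60 overlap.
M58 starts after M59 ends.
M60 starts before M57 ends → M57 and M60 overlap.
M58 starts before M57 ends → M57 and M58 overlap.
M58 starts after M60 ends.

M53 & M55, M56 & M57, M56 & M59, M56 & M60, M57 & M58, M57 & M59, M57 & M60, M59 & M60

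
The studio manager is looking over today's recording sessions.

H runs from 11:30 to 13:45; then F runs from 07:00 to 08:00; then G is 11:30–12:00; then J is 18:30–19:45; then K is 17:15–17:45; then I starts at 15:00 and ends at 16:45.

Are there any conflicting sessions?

Yes

Sorted by start: F, G, H, I, K, J.
G starts after F ends; F is clear from here.
H starts before G ends → G and H overlap.
That's a conflict, so the schedule is not conflict-free.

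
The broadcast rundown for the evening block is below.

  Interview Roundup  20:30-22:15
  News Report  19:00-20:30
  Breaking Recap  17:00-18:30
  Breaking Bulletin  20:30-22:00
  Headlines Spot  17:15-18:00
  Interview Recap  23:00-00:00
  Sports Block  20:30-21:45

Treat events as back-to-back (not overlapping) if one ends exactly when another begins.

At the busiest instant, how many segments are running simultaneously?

3

Sweep the timeline, counting +1 at each start and −1 at each end (ends before starts at a tie):
17:00 start Breaking Recap → 1
17:15 start Headlines Spot → 2
18:00 end Headlines Spot → 1
18:30 end Breaking Recap → 0
19:00 start News Report → 1
20:30 end News Report → 0
20:30 start Breaking Bulletin → 1
20:30 start Interview Roundup → 2
20:30 start Sports Block → 3
21:45 end Sports Block → 2
22:00 end Breaking Bulletin → 1
22:15 end Interview Roundup → 0
23:00 start Interview Recap → 1
00:00 end Interview Recap → 0
Peak is 3, at 20:30 (Breaking Bulletin, Interview Roundup, Sports Block).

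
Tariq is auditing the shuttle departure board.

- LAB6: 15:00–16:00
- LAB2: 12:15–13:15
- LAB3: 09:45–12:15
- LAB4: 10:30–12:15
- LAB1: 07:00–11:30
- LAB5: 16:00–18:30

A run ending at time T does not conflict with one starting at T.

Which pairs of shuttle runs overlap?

LAB1 & LAB3, LAB1 & LAB4, LAB3 & LAB4

Sorted by start: LAB1, LAB3, LAB4, LAB2, LAB6, LAB5.
LAB3 starts before LAB1 ends → LAB1 and LAB3 overlap.
LAB4 starts before LAB1 ends → LAB1 and LAB4 overlap.
LAB2 starts after LAB1 ends, so nothing later overlaps LAB1 either.
LAB4 starts before LAB3 ends → LAB3 and LAB4 overlap.
LAB2 starts exactly when LAB3 ends (back-to-back, no overlap), so nothing later overlaps LAB3 either.
LAB2 starts exactly when LAB4 ends (back-to-back, no overlap), so nothing later overlaps LAB4 either.
LAB6 starts after LAB2 ends, so nothing later overlaps LAB2 either.
LAB5 starts exactly when LAB6 ends (back-to-back, no overlap).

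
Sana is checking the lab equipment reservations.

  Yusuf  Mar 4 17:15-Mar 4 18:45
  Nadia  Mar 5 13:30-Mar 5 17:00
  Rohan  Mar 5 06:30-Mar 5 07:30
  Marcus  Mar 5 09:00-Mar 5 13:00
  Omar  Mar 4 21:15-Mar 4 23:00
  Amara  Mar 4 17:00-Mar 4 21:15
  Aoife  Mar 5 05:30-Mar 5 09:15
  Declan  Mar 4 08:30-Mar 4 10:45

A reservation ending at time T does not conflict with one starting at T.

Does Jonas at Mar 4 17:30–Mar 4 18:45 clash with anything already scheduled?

Yes — it overlaps Amara, Yusuf

Declan: ends Mar 4 10:45 at or before Jonas starts Mar 4 17:30 → clear.
Amara: starts Mar 4 17:00 before Jonas ends Mar 4 18:45, and ends Mar 4 21:15 after Jonas starts Mar 4 17:30 → overlap.
Yusuf: starts Mar 4 17:15 before Jonas ends Mar 4 18:45, and ends Mar 4 18:45 after Jonas starts Mar 4 17:30 → overlap.
Omar: starts Mar 4 21:15 at or after Jonas ends Mar 4 18:45 → clear.
Aoife: starts Mar 5 05:30 at or after Jonas ends Mar 4 18:45 → clear.
Rohan: starts Mar 5 06:30 at or after Jonas ends Mar 4 18:45 → clear.
Marcus: starts Mar 5 09:00 at or after Jonas ends Mar 4 18:45 → clear.
Nadia: starts Mar 5 13:30 at or after Jonas ends Mar 4 18:45 → clear.
Jonas overlaps Amara, Yusuf.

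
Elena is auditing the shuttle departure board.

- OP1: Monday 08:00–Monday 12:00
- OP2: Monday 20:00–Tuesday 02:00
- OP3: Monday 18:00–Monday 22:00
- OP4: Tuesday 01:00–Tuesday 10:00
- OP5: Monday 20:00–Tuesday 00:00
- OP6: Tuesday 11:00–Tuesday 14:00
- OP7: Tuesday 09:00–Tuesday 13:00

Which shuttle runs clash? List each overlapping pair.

OP2 & OP3, OP2 & OP4, OP2 & OP5, OP3 & OP5, OP4 & OP7, OP6 & OP7

Sorted by start: OP1, OP3, OP2, OP5, OP4, OP7, OP6.
OP3 starts after OP1 ends — done with OP1.
OP2 starts before OP3 ends → OP3 and OP2 overlap.
OP5 starts before OP3 ends → OP3 and OP5 overlap.
OP4 starts after OP3 ends — done with OP3.
OP5 starts before OP2 ends → OP2 and OP5 overlap.
OP4 starts before OP2 ends → OP2 and OP4 overlap.
OP7 starts after OP2 ends — done with OP2.
OP4 starts after OP5 ends — done with OP5.
OP7 starts before OP4 ends → OP4 and OP7 overlap.
OP6 starts after OP4 ends.
OP6 starts before OP7 ends → OP7 and OP6 overlap.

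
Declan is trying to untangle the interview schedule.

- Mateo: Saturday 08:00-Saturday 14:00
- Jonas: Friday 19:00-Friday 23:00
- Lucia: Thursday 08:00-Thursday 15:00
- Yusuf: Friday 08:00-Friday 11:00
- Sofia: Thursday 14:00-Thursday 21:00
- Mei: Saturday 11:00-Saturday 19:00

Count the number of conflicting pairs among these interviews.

2

Two intervals overlap when each starts before the other ends.
Sorted by start: Lucia, Sofia, Yusuf, Jonas, Mateo, Mei.
Sofia starts before Lucia ends → Lucia and Sofia overlap.
Yusuf starts after Lucia ends — done with Lucia.
Yusuf starts after Sofia ends — done with Sofia.
Jonas starts after Yusuf ends — done with Yusuf.
Mateo starts after Jonas ends — done with Jonas.
Mei starts before Mateo ends → Mateo and Mei overlap.
Overlapping pairs: Lucia & Sofia, Mateo & Mei — 2 in total.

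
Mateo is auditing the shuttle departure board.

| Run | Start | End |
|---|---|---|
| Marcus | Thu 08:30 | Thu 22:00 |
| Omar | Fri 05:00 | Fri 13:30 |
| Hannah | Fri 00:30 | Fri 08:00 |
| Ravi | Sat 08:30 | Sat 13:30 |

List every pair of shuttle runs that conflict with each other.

Hannah & Omar

Check each pair: they overlap iff neither finishes before the other starts.
Sorted by start: Marcus, Hannah, Omar, Ravi.
Hannah starts after Marcus ends, so nothing later overlaps Marcus either.
Omar starts before Hannah ends → Hannah and Omar overlap.
Ravi starts after Hannah ends.
Ravi starts after Omar ends.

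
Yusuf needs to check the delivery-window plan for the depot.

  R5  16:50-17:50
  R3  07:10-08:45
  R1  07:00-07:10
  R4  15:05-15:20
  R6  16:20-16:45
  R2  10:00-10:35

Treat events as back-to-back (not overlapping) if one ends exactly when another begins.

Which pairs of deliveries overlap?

no overlapping pairs

Two intervals overlap when each starts before the other ends.
Sorted by start: R1, R3, R2, R4, R6, R5.
R3 starts exactly when R1 ends (back-to-back, no overlap), so nothing later overlaps R1 either.
R2 starts after R3 ends, so nothing later overlaps R3 either.
R4 starts after R2 ends, so nothing later overlaps R2 either.
R6 starts after R4 ends, so nothing later overlaps R4 either.
R5 starts after R6 ends.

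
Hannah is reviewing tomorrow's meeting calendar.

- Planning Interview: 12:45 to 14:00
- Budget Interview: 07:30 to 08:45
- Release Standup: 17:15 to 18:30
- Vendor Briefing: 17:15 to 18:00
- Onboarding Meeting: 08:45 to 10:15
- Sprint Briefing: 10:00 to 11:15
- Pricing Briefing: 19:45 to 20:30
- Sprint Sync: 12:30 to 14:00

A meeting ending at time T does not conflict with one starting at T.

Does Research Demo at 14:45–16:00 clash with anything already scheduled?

No — it doesn't clash with anything

Budget Interview: ends 08:45 at or before Research Demo starts 14:45 → clear.
Onboarding Meeting: ends 10:15 at or before Research Demo starts 14:45 → clear.
Sprint Briefing: ends 11:15 at or before Research Demo starts 14:45 → clear.
Sprint Sync: ends 14:00 at or before Research Demo starts 14:45 → clear.
Planning Interview: ends 14:00 at or before Research Demo starts 14:45 → clear.
Release Standup: starts 17:15 at or after Research Demo ends 16:00 → clear.
Vendor Briefing: starts 17:15 at or after Research Demo ends 16:00 → clear.
Pricing Briefing: starts 19:45 at or after Research Demo ends 16:00 → clear.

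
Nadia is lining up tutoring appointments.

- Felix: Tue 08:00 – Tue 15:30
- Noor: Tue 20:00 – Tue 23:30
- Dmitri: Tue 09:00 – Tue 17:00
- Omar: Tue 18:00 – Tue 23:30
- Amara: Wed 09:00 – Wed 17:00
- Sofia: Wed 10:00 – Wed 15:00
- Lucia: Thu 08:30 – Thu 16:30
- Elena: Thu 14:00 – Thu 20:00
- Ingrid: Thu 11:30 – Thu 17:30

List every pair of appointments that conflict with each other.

Amara & Sofia, Dmitri & Felix, Elena & Ingrid, Elena & Lucia, Ingrid & Lucia, Noor & Omar

Sorted by start: Felix, Dmitri, Omar, Noor, Amara, Sofia, Lucia, Ingrid, Elena.
Dmitri starts before Felix ends → Felix and Dmitri overlap.
Omar starts after Felix ends; Felix is clear from here.
Omar starts after Dmitri ends; Dmitri is clear from here.
Noor starts before Omar ends → Omar and Noor overlap.
Amara starts after Omar ends; Omar is clear from here.
Amara starts after Noor ends; Noor is clear from here.
Sofia starts before Amara ends → Amara and Sofia overlap.
Lucia starts after Amara ends; Amara is clear from here.
Lucia starts after Sofia ends; Sofia is clear from here.
Ingrid starts before Lucia ends → Lucia and Ingrid overlap.
Elena starts before Lucia ends → Lucia and Elena overlap.
Elena starts before Ingrid ends → Ingrid and Elena overlap.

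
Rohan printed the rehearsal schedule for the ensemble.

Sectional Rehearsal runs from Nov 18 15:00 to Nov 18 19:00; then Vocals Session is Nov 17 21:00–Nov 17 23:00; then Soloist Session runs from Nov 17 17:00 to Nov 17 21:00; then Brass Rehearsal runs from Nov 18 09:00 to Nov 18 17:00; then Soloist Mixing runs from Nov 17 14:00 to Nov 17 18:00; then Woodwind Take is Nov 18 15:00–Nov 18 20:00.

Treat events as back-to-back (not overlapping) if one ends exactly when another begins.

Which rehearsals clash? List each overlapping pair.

Two intervals overlap when each starts before the other ends.
Sorted by start: Soloist Mixing, Soloist Session, Vocals Session, Brass Rehearsal, Sectional Rehearsal, Woodwind Take.
Soloist Session starts before Soloist Mixing ends → Soloist Mixing and Soloist Session overlap.
Vocals Session starts after Soloist Mixing ends, so nothing later overlaps Soloist Mixing either.
Vocals Session starts exactly when Soloist Session ends (back-to-back, no overlap), so nothing later overlaps Soloist Session either.
Brass Rehearsal starts after Vocals Session ends, so nothing later overlaps Vocals Session either.
Sectional Rehearsal starts before Brass Rehearsal ends → Brass Rehearsal and Sectional Rehearsal overlap.
Woodwind Take starts before Brass Rehearsal ends → Brass Rehearsal and Woodwind Take overlap.
Woodwind Take starts before Sectional Rehearsal ends → Sectional Rehearsal and Woodwind Take overlap.

Brass Rehearsal & Sectional Rehearsal, Brass Rehearsal & Woodwind Take, Sectional Rehearsal & Woodwind Take, Soloist Mixing & Soloist Session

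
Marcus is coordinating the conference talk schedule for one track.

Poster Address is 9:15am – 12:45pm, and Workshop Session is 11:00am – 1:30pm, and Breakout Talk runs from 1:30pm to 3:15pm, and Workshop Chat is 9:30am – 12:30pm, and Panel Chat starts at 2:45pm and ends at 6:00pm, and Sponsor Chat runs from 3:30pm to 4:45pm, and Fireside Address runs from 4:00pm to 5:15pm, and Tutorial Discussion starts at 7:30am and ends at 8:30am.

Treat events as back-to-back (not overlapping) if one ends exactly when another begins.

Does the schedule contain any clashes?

Sorted by start: Tutorial Discussion, Poster Address, Workshop Chat, Workshop Session, Breakout Talk, Panel Chat, Sponsor Chat, Fireside Address.
Poster Address starts after Tutorial Discussion ends; Tutorial Discussion is clear from here.
Workshop Chat starts before Poster Address ends → Poster Address and Workshop Chat overlap.
That's a conflict, so the schedule is not conflict-free.

Yes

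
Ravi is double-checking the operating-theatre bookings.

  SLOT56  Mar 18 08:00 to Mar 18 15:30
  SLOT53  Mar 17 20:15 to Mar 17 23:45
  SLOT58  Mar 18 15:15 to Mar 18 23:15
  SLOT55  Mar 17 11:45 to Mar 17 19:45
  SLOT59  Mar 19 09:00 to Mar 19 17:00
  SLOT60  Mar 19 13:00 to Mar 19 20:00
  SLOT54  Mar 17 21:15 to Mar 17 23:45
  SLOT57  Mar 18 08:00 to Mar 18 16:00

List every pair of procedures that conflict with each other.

Sorted by start: SLOT55, SLOT53, SLOT54, SLOT56, SLOT57, SLOT58, SLOT59, SLOT60.
SLOT53 starts after SLOT55 ends — done with SLOT55.
SLOT54 starts before SLOT53 ends → SLOT53 and SLOT54 overlap.
SLOT56 starts after SLOT53 ends — done with SLOT53.
SLOT56 starts after SLOT54 ends — done with SLOT54.
SLOT57 starts before SLOT56 ends → SLOT56 and SLOT57 overlap.
SLOT58 starts before SLOT56 ends → SLOT56 and SLOT58 overlap.
SLOT59 starts after SLOT56 ends — done with SLOT56.
SLOT58 starts before SLOT57 ends → SLOT57 and SLOT58 overlap.
SLOT59 starts after SLOT57 ends — done with SLOT57.
SLOT59 starts after SLOT58 ends — done with SLOT58.
SLOT60 starts before SLOT59 ends → SLOT59 and SLOT60 overlap.

SLOT53 & SLOT54, SLOT56 & SLOT57, SLOT56 & SLOT58, SLOT57 & SLOT58, SLOT59 & SLOT60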